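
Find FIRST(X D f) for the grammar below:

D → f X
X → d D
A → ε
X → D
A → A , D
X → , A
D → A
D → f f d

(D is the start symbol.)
{ ',', 'd', 'f' }

FIRST sets of the non-terminals involved (from the grammar, by fixed-point iteration):
  FIRST(X) = { ',', 'd', 'f', ε }
  FIRST(D) = { ',', 'f', ε }

To compute FIRST(X D f), process the symbols left to right:
Symbol X is a non-terminal. Add FIRST(X) \ {ε} = { ',', 'd', 'f' }
X is nullable (ε ∈ FIRST(X)), continue to the next symbol.
Symbol D is a non-terminal. Add FIRST(D) \ {ε} = { ',', 'f' }
D is nullable (ε ∈ FIRST(D)), continue to the next symbol.
Symbol f is a terminal. Add 'f' and stop.
FIRST(X D f) = { ',', 'd', 'f' }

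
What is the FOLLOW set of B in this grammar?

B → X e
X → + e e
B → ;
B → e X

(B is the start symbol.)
To compute FOLLOW(B), find every occurrence of B on a right-hand side N → α B β: add FIRST(β) \ {ε}, and if β is empty or nullable also add FOLLOW(N). Iterate to a fixed point.

B is the start symbol, so $ ∈ FOLLOW(B).
B does not occur on any right-hand side.

Taking the union: FOLLOW(B) = { $ }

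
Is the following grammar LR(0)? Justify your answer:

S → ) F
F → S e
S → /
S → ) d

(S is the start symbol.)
A grammar is LR(0) if no state in the canonical LR(0) collection has:
  - both a shift item (dot before a terminal) and a complete item (shift-reduce conflict), or
  - two or more complete items (reduce-reduce conflict; the accept item [S' → S .] counts as a complete item here).

Augment with S' → S and build the canonical LR(0) collection (I0 = CLOSURE({[S' → . S]}), then GOTO on every symbol after a dot until no new states appear). It has 8 states:
  I0: { [S → . ) F], [S → . ) d], [S → . /], [S' → . S] }  — shift
  I1: { [F → . S e], [S → ) . F], [S → ) . d], [S → . ) F], [S → . ) d], [S → . /] }  — shift
  I2: { [S → / .] }  — reduce
  I3: { [S' → S .] }  — accept
  I4: { [S → ) F .] }  — reduce
  I5: { [F → S . e] }  — shift
  I6: { [S → ) d .] }  — reduce
  I7: { [F → S e .] }  — reduce

Every state is either a pure shift/goto state or contains exactly one complete item and nothing to shift — no conflicts. The grammar is LR(0).

Answer: Yes, the grammar is LR(0)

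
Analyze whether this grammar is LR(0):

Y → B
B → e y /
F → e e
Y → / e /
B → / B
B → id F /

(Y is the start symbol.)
Yes, the grammar is LR(0)

Augment with Y' → Y and build the canonical LR(0) collection (I0 = CLOSURE({[Y' → . Y]}), then GOTO on every symbol after a dot until no new states appear). It has 16 states:
  I0: { [B → . / B], [B → . e y /], [B → . id F /], [Y → . / e /], [Y → . B], [Y' → . Y] }  — shift
  I1: { [B → . / B], [B → . e y /], [B → . id F /], [B → / . B], [Y → / . e /] }  — shift
  I2: { [Y → B .] }  — reduce
  I3: { [Y' → Y .] }  — accept
  I4: { [B → e . y /] }  — shift
  I5: { [B → id . F /], [F → . e e] }  — shift
  I6: { [B → id F . /] }  — shift
  I7: { [F → e . e] }  — shift
  I8: { [F → e e .] }  — reduce
  I9: { [B → id F / .] }  — reduce
  I10: { [B → e y . /] }  — shift
  I11: { [B → e y / .] }  — reduce
  I12: { [B → . / B], [B → . e y /], [B → . id F /], [B → / . B] }  — shift
  I13: { [B → / B .] }  — reduce
  I14: { [B → e . y /], [Y → / e . /] }  — shift
  I15: { [Y → / e / .] }  — reduce

Every state is either a pure shift/goto state or contains exactly one complete item and nothing to shift — no conflicts. The grammar is LR(0).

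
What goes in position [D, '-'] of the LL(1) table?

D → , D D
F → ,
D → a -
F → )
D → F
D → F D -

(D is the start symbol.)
Empty (error entry)

To find M[D, '-'], we find productions for D where '-' is in the predict set (PREDICT(N → α) = (FIRST(α) \ {ε}) ∪ (FOLLOW(N) if α ⇒* ε)).

Relevant sets:
  FIRST(F) = { ')', ',' }

D → , D D: PREDICT = { ',' }
D → a -: PREDICT = { 'a' }
D → F: PREDICT = { ')', ',' }
D → F D -: PREDICT = { ')', ',' }

M[D, '-'] is empty (no production applies)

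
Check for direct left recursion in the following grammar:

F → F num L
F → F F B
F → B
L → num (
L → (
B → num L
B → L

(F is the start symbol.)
Direct left recursion occurs when N → N α for some non-terminal N (the right-hand side begins with the left-hand side itself).

F → F num L: LEFT RECURSIVE (starts with F)
F → F F B: LEFT RECURSIVE (starts with F)
F → B: starts with B
L → num (: starts with num
L → (: starts with '('
B → num L: starts with num
B → L: starts with L

The grammar has direct left recursion on: F.

Answer: Yes, F is left-recursive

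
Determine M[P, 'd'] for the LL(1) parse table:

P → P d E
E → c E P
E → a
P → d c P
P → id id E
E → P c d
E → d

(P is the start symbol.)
To find M[P, 'd'], we find productions for P where 'd' is in the predict set (PREDICT(N → α) = (FIRST(α) \ {ε}) ∪ (FOLLOW(N) if α ⇒* ε)).

Relevant sets:
  FIRST(P) = { 'd', 'id' }

P → P d E: PREDICT = { 'd', 'id' }
  'd' is in predict set, so this production goes in M[P, 'd']
P → d c P: PREDICT = { 'd' }
  'd' is in predict set, so this production goes in M[P, 'd']
P → id id E: PREDICT = { 'id' }

M[P, 'd'] = P → P d E, P → d c P  (a multiply-defined cell — the grammar is not LL(1))

Answer: P → P d E, P → d c P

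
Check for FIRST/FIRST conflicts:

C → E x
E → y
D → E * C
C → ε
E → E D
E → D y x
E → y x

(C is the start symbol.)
Yes. E → y / E → E D on { 'y' }; E → y / E → D y x on { 'y' }; E → y / E → y x on { 'y' }; E → E D / E → D y x on { 'y' }; E → E D / E → y x on { 'y' }; E → D y x / E → y x on { 'y' }

A FIRST/FIRST conflict occurs when two productions N → α and N → β for the same non-terminal have FIRST(α) ∩ FIRST(β) ≠ ∅ (with ε ∈ FIRST of a nullable right-hand side, so two nullable alternatives also conflict).

FIRST sets of the non-terminals at (or reachable through a nullable prefix from) the front of some alternative:
  FIRST(E) = { 'y' }
  FIRST(D) = { 'y' }

Productions for C:
  C → E x: FIRST = { 'y' }
  C → ε: FIRST = { ε }
Productions for E:
  E → y: FIRST = { 'y' }
  E → E D: FIRST = { 'y' }
  E → D y x: FIRST = { 'y' }
  E → y x: FIRST = { 'y' }
D has only one production, so no FIRST/FIRST conflict is possible there.

Conflict for E: E → y and E → E D
  Overlap: { 'y' }
Conflict for E: E → y and E → D y x
  Overlap: { 'y' }
Conflict for E: E → y and E → y x
  Overlap: { 'y' }
Conflict for E: E → E D and E → D y x
  Overlap: { 'y' }
Conflict for E: E → E D and E → y x
  Overlap: { 'y' }
Conflict for E: E → D y x and E → y x
  Overlap: { 'y' }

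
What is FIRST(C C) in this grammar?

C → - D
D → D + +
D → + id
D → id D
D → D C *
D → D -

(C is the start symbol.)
FIRST sets of the non-terminals involved (from the grammar, by fixed-point iteration):
  FIRST(C) = { '-' }

To compute FIRST(C C), process the symbols left to right:
Symbol C is a non-terminal. Add FIRST(C) \ {ε} = { '-' }
C is not nullable (ε ∉ FIRST(C)), so stop here.
FIRST(C C) = { '-' }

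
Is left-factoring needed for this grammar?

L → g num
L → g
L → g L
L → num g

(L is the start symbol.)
Left-factoring is needed when two productions for the same non-terminal
share a common prefix on the right-hand side.

Productions for L:
  L → g num
  L → g
  L → g L
  L → num g

Found common prefix 'g' in productions for L

Answer: Yes, L has productions with common prefix 'g'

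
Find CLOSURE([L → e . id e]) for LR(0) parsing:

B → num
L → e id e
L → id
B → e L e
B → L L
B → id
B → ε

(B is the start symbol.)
{ [L → e . id e] }

Start with: [L → e . id e]
The dot precedes the terminal id, so nothing is added.

CLOSURE = { [L → e . id e] }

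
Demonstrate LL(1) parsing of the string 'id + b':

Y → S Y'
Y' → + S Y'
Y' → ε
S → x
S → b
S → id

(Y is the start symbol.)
Stack is shown with the top on the left.

Stack     Input     Action
--------------------------
Y $       id + b $  output Y → S Y'
S Y' $    id + b $  output S → id
id Y' $   id + b $  match 'id'
Y' $      + b $     output Y' → + S Y'
+ S Y' $  + b $     match '+'
S Y' $    b $       output S → b
b Y' $    b $       match 'b'
Y' $      $         output Y' → ε
$         $         accept

The string is accepted.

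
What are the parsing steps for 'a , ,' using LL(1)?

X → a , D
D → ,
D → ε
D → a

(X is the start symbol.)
Stack is shown with the top on the left.

Stack    Input    Action
------------------------
X $      a , , $  output X → a , D
a , D $  a , , $  match 'a'
, D $    , , $    match ','
D $      , $      output D → ,
, $      , $      match ','
$        $        accept

The string is accepted.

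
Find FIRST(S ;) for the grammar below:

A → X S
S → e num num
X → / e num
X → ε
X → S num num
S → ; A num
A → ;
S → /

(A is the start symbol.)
{ '/', ';', 'e' }

FIRST sets of the non-terminals involved (from the grammar, by fixed-point iteration):
  FIRST(S) = { '/', ';', 'e' }

To compute FIRST(S ;), process the symbols left to right:
Symbol S is a non-terminal. Add FIRST(S) \ {ε} = { '/', ';', 'e' }
S is not nullable (ε ∉ FIRST(S)), so stop here.
FIRST(S ;) = { '/', ';', 'e' }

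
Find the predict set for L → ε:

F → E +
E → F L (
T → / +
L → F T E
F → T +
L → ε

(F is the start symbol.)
{ '(' }

PREDICT(L → ε) = (FIRST(RHS) \ {ε}) ∪ (FOLLOW(L) if ε ∈ FIRST(RHS), i.e. RHS ⇒* ε)
The right-hand side is ε (FIRST(ε) = { ε }), so the predict set is FOLLOW(L) = { '(' }
PREDICT(L → ε) = { '(' }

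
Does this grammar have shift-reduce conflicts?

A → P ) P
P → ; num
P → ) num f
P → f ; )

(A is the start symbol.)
No shift-reduce conflicts

A shift-reduce conflict occurs when an LR(0) state has both:
  - a complete (reduce) item [A → α .] (dot at the end), and
  - a shift item [B → β . c γ] (dot before a terminal).

Augment with A' → A and build the canonical LR(0) collection (I0 = CLOSURE({[A' → . A]}), then GOTO on every symbol after a dot until no new states appear). It has 13 states:
  I0: { [A → . P ) P], [A' → . A], [P → . ) num f], [P → . ; num], [P → . f ; )] }  — shift
  I1: { [P → ) . num f] }  — shift
  I2: { [P → ; . num] }  — shift
  I3: { [A' → A .] }  — accept
  I4: { [A → P . ) P] }  — shift
  I5: { [P → f . ; )] }  — shift
  I6: { [P → f ; . )] }  — shift
  I7: { [P → f ; ) .] }  — reduce
  I8: { [A → P ) . P], [P → . ) num f], [P → . ; num], [P → . f ; )] }  — shift
  I9: { [A → P ) P .] }  — reduce
  I10: { [P → ; num .] }  — reduce
  I11: { [P → ) num . f] }  — shift
  I12: { [P → ) num f .] }  — reduce

No state contains both a complete item and a shift item.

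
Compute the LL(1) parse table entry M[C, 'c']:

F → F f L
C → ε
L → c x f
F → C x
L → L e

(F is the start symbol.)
To find M[C, 'c'], we find productions for C where 'c' is in the predict set (PREDICT(N → α) = (FIRST(α) \ {ε}) ∪ (FOLLOW(N) if α ⇒* ε)).

Relevant sets:
  FOLLOW(C) = { 'x' }

C → ε: PREDICT = { 'x' }

M[C, 'c'] is empty (no production applies)

Answer: Empty (error entry)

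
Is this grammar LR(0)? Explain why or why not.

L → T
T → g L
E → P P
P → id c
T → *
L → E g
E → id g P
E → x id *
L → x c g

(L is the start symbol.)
Yes, the grammar is LR(0)

A grammar is LR(0) if no state in the canonical LR(0) collection has:
  - both a shift item (dot before a terminal) and a complete item (shift-reduce conflict), or
  - two or more complete items (reduce-reduce conflict; the accept item [L' → L .] counts as a complete item here).

Augment with L' → L and build the canonical LR(0) collection (I0 = CLOSURE({[L' → . L]}), then GOTO on every symbol after a dot until no new states appear). It has 20 states:
  I0: { [E → . P P], [E → . id g P], [E → . x id *], [L → . E g], [L → . T], [L → . x c g], [L' → . L], [P → . id c], [T → . *], [T → . g L] }  — shift
  I1: { [T → * .] }  — reduce
  I2: { [L → E . g] }  — shift
  I3: { [L' → L .] }  — accept
  I4: { [E → P . P], [P → . id c] }  — shift
  I5: { [L → T .] }  — reduce
  I6: { [E → . P P], [E → . id g P], [E → . x id *], [L → . E g], [L → . T], [L → . x c g], [P → . id c], [T → . *], [T → . g L], [T → g . L] }  — shift
  I7: { [E → id . g P], [P → id . c] }  — shift
  I8: { [E → x . id *], [L → x . c g] }  — shift
  I9: { [L → x c . g] }  — shift
  I10: { [E → x id . *] }  — shift
  I11: { [E → x id * .] }  — reduce
  I12: { [L → x c g .] }  — reduce
  I13: { [P → id c .] }  — reduce
  I14: { [E → id g . P], [P → . id c] }  — shift
  I15: { [E → id g P .] }  — reduce
  I16: { [P → id . c] }  — shift
  I17: { [T → g L .] }  — reduce
  I18: { [E → P P .] }  — reduce
  I19: { [L → E g .] }  — reduce

Every state is either a pure shift/goto state or contains exactly one complete item and nothing to shift — no conflicts. The grammar is LR(0).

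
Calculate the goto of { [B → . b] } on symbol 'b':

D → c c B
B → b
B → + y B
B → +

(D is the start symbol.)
GOTO(I, 'b') = CLOSURE({ [A → αX.β] : [A → α.Xβ] ∈ I, X = 'b' })

Items with dot before 'b', with the dot advanced:
  [B → . b] → [B → b .]
Closure adds nothing (no advanced item has the dot before a non-terminal).

GOTO = { [B → b .] }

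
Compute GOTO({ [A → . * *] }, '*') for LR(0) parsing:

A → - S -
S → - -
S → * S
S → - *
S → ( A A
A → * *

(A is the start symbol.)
{ [A → * . *] }

GOTO(I, '*') = CLOSURE({ [A → αX.β] : [A → α.Xβ] ∈ I, X = '*' })

Items with dot before '*', with the dot advanced:
  [A → . * *] → [A → * . *]
Closure adds nothing (no advanced item has the dot before a non-terminal).

GOTO = { [A → * . *] }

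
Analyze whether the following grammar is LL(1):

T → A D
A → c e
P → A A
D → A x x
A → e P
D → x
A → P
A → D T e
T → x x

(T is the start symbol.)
A grammar is LL(1) if for each non-terminal N with multiple productions, the predict sets of those productions are pairwise disjoint, where PREDICT(N → α) = (FIRST(α) \ {ε}) ∪ (FOLLOW(N) if α ⇒* ε).

Relevant sets:
  FIRST(A) = { 'c', 'e', 'x' }
  FIRST(P) = { 'c', 'e', 'x' }
  FIRST(D) = { 'c', 'e', 'x' }

For T:
  PREDICT(T → A D) = { 'c', 'e', 'x' }
  PREDICT(T → x x) = { 'x' }
For A:
  PREDICT(A → c e) = { 'c' }
  PREDICT(A → e P) = { 'e' }
  PREDICT(A → P) = { 'c', 'e', 'x' }
  PREDICT(A → D T e) = { 'c', 'e', 'x' }
For D:
  PREDICT(D → A x x) = { 'c', 'e', 'x' }
  PREDICT(D → x) = { 'x' }
P has a single production, so nothing to check there.

Conflict found: Predict set conflict for T: { 'x' }
The grammar is NOT LL(1).

Answer: No. Predict set conflict for T: { 'x' }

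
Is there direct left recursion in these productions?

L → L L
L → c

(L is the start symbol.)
L → L L: LEFT RECURSIVE (starts with L)
L → c: starts with c

The grammar has direct left recursion on: L.

Answer: Yes, L is left-recursive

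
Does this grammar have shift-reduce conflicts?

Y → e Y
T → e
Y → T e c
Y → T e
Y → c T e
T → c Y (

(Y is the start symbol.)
Augment with Y' → Y and build the canonical LR(0) collection (I0 = CLOSURE({[Y' → . Y]}), then GOTO on every symbol after a dot until no new states appear). It has 12 states:
  I0: { [T → . c Y (], [T → . e], [Y → . T e c], [Y → . T e], [Y → . c T e], [Y → . e Y], [Y' → . Y] }  — shift
  I1: { [Y → T . e c], [Y → T . e] }  — shift
  I2: { [Y' → Y .] }  — accept
  I3: { [T → . c Y (], [T → . e], [T → c . Y (], [Y → . T e c], [Y → . T e], [Y → . c T e], [Y → . e Y], [Y → c . T e] }  — shift
  I4: { [T → . c Y (], [T → . e], [T → e .], [Y → . T e c], [Y → . T e], [Y → . c T e], [Y → . e Y], [Y → e . Y] }  — shift, reduce
  I5: { [Y → e Y .] }  — reduce
  I6: { [Y → T . e c], [Y → T . e], [Y → c T . e] }  — shift
  I7: { [T → c Y . (] }  — shift
  I8: { [T → c Y ( .] }  — reduce
  I9: { [Y → T e . c], [Y → T e .], [Y → c T e .] }  — shift, 2 reduces
  I10: { [Y → T e c .] }  — reduce
  I11: { [Y → T e . c], [Y → T e .] }  — shift, reduce

I4 contains reduce item [T → e .] and shift items [T → . c Y (], [T → . e], [Y → . c T e], [Y → . e Y] — shift-reduce conflict.
I9 contains reduce items [Y → T e .], [Y → c T e .] and shift item [Y → T e . c] — shift-reduce conflict.
I11 contains reduce item [Y → T e .] and shift item [Y → T e . c] — shift-reduce conflict.

Answer: Yes — I4: [T → e .] vs [T → . c Y (]; I9: [Y → T e .] vs [Y → T e . c]; I11: [Y → T e .] vs [Y → T e . c]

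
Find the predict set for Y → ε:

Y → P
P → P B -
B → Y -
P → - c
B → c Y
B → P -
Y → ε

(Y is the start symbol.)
{ $, '-' }

PREDICT(Y → ε) = (FIRST(RHS) \ {ε}) ∪ (FOLLOW(Y) if ε ∈ FIRST(RHS), i.e. RHS ⇒* ε)
The right-hand side is ε (FIRST(ε) = { ε }), so the predict set is FOLLOW(Y) = { $, '-' }
PREDICT(Y → ε) = { $, '-' }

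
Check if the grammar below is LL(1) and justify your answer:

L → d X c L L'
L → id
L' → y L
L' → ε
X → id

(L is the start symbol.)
No. Predict set conflict for L': { 'y' }

A grammar is LL(1) if for each non-terminal N with multiple productions, the predict sets of those productions are pairwise disjoint, where PREDICT(N → α) = (FIRST(α) \ {ε}) ∪ (FOLLOW(N) if α ⇒* ε).

Relevant sets:
  FOLLOW(L') = { $, 'y' }

For L:
  PREDICT(L → d X c L L') = { 'd' }
  PREDICT(L → id) = { 'id' }
For L':
  PREDICT(L' → y L) = { 'y' }
  PREDICT(L' → ε) = { $, 'y' }
X has a single production, so nothing to check there.

Conflict found: Predict set conflict for L': { 'y' }
The grammar is NOT LL(1).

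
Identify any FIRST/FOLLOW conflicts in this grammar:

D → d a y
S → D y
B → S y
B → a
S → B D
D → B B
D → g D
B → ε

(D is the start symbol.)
Yes. S → D y with FOLLOW(S) on { 'y' }; B → S y with FOLLOW(B) on { 'a', 'd', 'g', 'y' }; B → a with FOLLOW(B) on { 'a' }

Nullable non-terminals: B, D, S.
FIRST sets used below: FIRST(S) = { 'a', 'd', 'g', 'y', ε }, FIRST(B) = { 'a', 'd', 'g', 'y', ε }, FIRST(D) = { 'a', 'd', 'g', 'y', ε }

B: nullable alternative(s) B → ε; FOLLOW(B) = { $, 'a', 'd', 'g', 'y' }
  B → S y: FIRST \ {ε} = { 'a', 'd', 'g', 'y' } — overlaps FOLLOW(B) on { 'a', 'd', 'g', 'y' }: CONFLICT
  B → a: FIRST \ {ε} = { 'a' } — overlaps FOLLOW(B) on { 'a' }: CONFLICT
  B → ε: FIRST \ {ε} = { } — this is the only nullable alternative, skip

D: nullable alternative(s) D → B B; FOLLOW(D) = { $, 'y' }
  D → d a y: FIRST \ {ε} = { 'd' } — disjoint from FOLLOW(D)
  D → B B: FIRST \ {ε} = { 'a', 'd', 'g', 'y' } — this is the only nullable alternative, skip
  D → g D: FIRST \ {ε} = { 'g' } — disjoint from FOLLOW(D)

S: nullable alternative(s) S → B D; FOLLOW(S) = { 'y' }
  S → D y: FIRST \ {ε} = { 'a', 'd', 'g', 'y' } — overlaps FOLLOW(S) on { 'y' }: CONFLICT
  S → B D: FIRST \ {ε} = { 'a', 'd', 'g', 'y' } — this is the only nullable alternative, skip

So the grammar has 3 FIRST/FOLLOW conflicts (marked CONFLICT above).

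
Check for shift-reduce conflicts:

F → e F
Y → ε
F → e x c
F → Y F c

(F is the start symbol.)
Yes — I0: [Y → .] vs [F → . e F]; I2: [Y → .] vs [F → . e F]; I3: [Y → .] vs [F → . e F]

Augment with F' → F and build the canonical LR(0) collection (I0 = CLOSURE({[F' → . F]}), then GOTO on every symbol after a dot until no new states appear). It has 9 states:
  I0: { [F → . Y F c], [F → . e F], [F → . e x c], [F' → . F], [Y → .] }  — shift, reduce
  I1: { [F' → F .] }  — accept
  I2: { [F → . Y F c], [F → . e F], [F → . e x c], [F → Y . F c], [Y → .] }  — shift, reduce
  I3: { [F → . Y F c], [F → . e F], [F → . e x c], [F → e . F], [F → e . x c], [Y → .] }  — shift, reduce
  I4: { [F → e F .] }  — reduce
  I5: { [F → e x . c] }  — shift
  I6: { [F → e x c .] }  — reduce
  I7: { [F → Y F . c] }  — shift
  I8: { [F → Y F c .] }  — reduce

I0 contains reduce item [Y → .] and shift items [F → . e F], [F → . e x c] — shift-reduce conflict.
I2 contains reduce item [Y → .] and shift items [F → . e F], [F → . e x c] — shift-reduce conflict.
I3 contains reduce item [Y → .] and shift items [F → . e F], [F → . e x c], [F → e . x c] — shift-reduce conflict.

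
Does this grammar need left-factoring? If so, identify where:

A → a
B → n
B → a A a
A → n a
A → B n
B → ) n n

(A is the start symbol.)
No, left-factoring is not needed

Left-factoring is needed when two productions for the same non-terminal
share a common prefix on the right-hand side.

Productions for A:
  A → a
  A → n a
  A → B n
Productions for B:
  B → n
  B → a A a
  B → ) n n

No common prefixes found.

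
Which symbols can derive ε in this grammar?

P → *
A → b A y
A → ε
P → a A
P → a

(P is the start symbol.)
{ 'A' }

ε-productions: A → ε
So A is immediately nullable.
No further non-terminal can be added: every production for the remaining non-terminals contains a terminal or a non-nullable non-terminal.
Nullable = { 'A' }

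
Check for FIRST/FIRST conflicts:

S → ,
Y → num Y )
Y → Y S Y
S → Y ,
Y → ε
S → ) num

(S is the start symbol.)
Yes. S → ',' / S → Y ',' on { ',' }; S → Y ',' / S → ')' num on { ')' }; Y → num Y ')' / Y → Y S Y on { 'num' }

FIRST sets of the non-terminals at (or reachable through a nullable prefix from) the front of some alternative:
  FIRST(Y) = { ')', ',', 'num', ε }
  FIRST(S) = { ')', ',', 'num' }

Productions for S:
  S → ,: FIRST = { ',' }
  S → Y ,: FIRST = { ')', ',', 'num' }
  S → ) num: FIRST = { ')' }
Productions for Y:
  Y → num Y ): FIRST = { 'num' }
  Y → Y S Y: FIRST = { ')', ',', 'num' }
  Y → ε: FIRST = { ε }

Conflict for S: S → , and S → Y ,
  Overlap: { ',' }
Conflict for S: S → Y , and S → ) num
  Overlap: { ')' }
Conflict for Y: Y → num Y ) and Y → Y S Y
  Overlap: { 'num' }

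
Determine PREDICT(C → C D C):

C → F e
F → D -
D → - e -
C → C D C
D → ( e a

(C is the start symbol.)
PREDICT(C → C D C) = (FIRST(RHS) \ {ε}) ∪ (FOLLOW(C) if ε ∈ FIRST(RHS), i.e. RHS ⇒* ε)
FIRST(C) = { '(', '-' }
FIRST(C D C) = { '(', '-' }
ε ∉ FIRST(C D C), so FOLLOW(C) is not added.
PREDICT(C → C D C) = { '(', '-' }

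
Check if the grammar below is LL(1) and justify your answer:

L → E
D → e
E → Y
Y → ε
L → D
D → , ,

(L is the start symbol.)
Yes, the grammar is LL(1).

Relevant sets:
  FIRST(E) = { ε }
  FIRST(D) = { ',', 'e' }
  FOLLOW(L) = { $ }

For L:
  PREDICT(L → E) = { $ }
  PREDICT(L → D) = { ',', 'e' }
For D:
  PREDICT(D → e) = { 'e' }
  PREDICT(D → ',' ',') = { ',' }
E, Y have a single production, so nothing to check there.

All predict sets are disjoint. The grammar IS LL(1).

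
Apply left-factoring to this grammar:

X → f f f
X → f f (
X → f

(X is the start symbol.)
X → f X'
X' → f X''
X'' → f
X'' → (
X' → ε

Left-factoring transforms A → αβ₁ | αβ₂ into A → αA' and A' → β₁ | β₂
(α is the longest common prefix among the alternatives). Repeat until
no nonterminal has two alternatives with a common prefix.

Round 1: X has alternatives sharing prefix 'f'. Introduce X': X → f X'
  Add: X' → f f
  Add: X' → f (
  Add: X' → ε

Round 2: X' has alternatives sharing prefix 'f'. Introduce X'': X' → f X''
  Add: X'' → f
  Add: X'' → (

No remaining common prefixes — done.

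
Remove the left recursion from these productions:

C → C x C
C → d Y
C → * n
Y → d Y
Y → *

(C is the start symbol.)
C → d Y C'
C → * n C'
C' → x C C'
C' → ε
Y → d Y
Y → *

C is directly left-recursive. The standard transformation for
  A → A α₁ | ... | A α_m | β₁ | ... | β_n
is
  A  → β₁ A' | ... | β_n A'
  A' → α₁ A' | ... | α_m A' | ε

C → d Y becomes C → d Y C'
C → * n becomes C → * n C'
C → C x C becomes C' → x C C'
Add C' → ε

Productions for other non-terminals are unchanged:
  Y → d Y
  Y → *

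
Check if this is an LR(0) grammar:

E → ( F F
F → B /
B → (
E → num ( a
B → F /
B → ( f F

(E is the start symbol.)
No. Shift-reduce conflict between [B → ( .] and [B → ( . f F]

A grammar is LR(0) if no state in the canonical LR(0) collection has:
  - both a shift item (dot before a terminal) and a complete item (shift-reduce conflict), or
  - two or more complete items (reduce-reduce conflict; the accept item [E' → E .] counts as a complete item here).

Augment with E' → E and build the canonical LR(0) collection (I0 = CLOSURE({[E' → . E]}), then GOTO on every symbol after a dot until no new states appear). It has 14 states:
  I0: { [E → . ( F F], [E → . num ( a], [E' → . E] }  — shift
  I1: { [B → . ( f F], [B → . (], [B → . F /], [E → ( . F F], [F → . B /] }  — shift
  I2: { [E' → E .] }  — accept
  I3: { [E → num . ( a] }  — shift
  I4: { [E → num ( . a] }  — shift
  I5: { [E → num ( a .] }  — reduce
  I6: { [B → ( . f F], [B → ( .] }  — shift, reduce
  I7: { [F → B . /] }  — shift
  I8: { [B → . ( f F], [B → . (], [B → . F /], [B → F . /], [E → ( F . F], [F → . B /] }  — shift
  I9: { [B → F / .] }  — reduce
  I10: { [B → F . /], [E → ( F F .] }  — shift, reduce
  I11: { [F → B / .] }  — reduce
  I12: { [B → ( f . F], [B → . ( f F], [B → . (], [B → . F /], [F → . B /] }  — shift
  I13: { [B → ( f F .], [B → F . /] }  — shift, reduce

Conflict in state I6:
  Shift-reduce conflict between [B → ( .] and [B → ( . f F]
So the grammar is NOT LR(0).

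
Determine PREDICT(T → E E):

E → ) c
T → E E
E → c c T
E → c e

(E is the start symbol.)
PREDICT(T → E E) = (FIRST(RHS) \ {ε}) ∪ (FOLLOW(T) if ε ∈ FIRST(RHS), i.e. RHS ⇒* ε)
FIRST(E) = { ')', 'c' }
FIRST(E E) = { ')', 'c' }
ε ∉ FIRST(E E), so FOLLOW(T) is not added.
PREDICT(T → E E) = { ')', 'c' }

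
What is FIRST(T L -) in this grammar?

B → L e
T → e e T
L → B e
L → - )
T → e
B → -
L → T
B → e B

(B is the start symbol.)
{ 'e' }

FIRST sets of the non-terminals involved (from the grammar, by fixed-point iteration):
  FIRST(T) = { 'e' }

To compute FIRST(T L -), process the symbols left to right:
Symbol T is a non-terminal. Add FIRST(T) \ {ε} = { 'e' }
T is not nullable (ε ∉ FIRST(T)), so stop here.
FIRST(T L -) = { 'e' }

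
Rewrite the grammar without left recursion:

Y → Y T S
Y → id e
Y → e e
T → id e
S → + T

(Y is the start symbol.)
Y → id e Y'
Y → e e Y'
Y' → T S Y'
Y' → ε
T → id e
S → + T

Y is directly left-recursive. The standard transformation for
  A → A α₁ | ... | A α_m | β₁ | ... | β_n
is
  A  → β₁ A' | ... | β_n A'
  A' → α₁ A' | ... | α_m A' | ε

Y → id e becomes Y → id e Y'
Y → e e becomes Y → e e Y'
Y → Y T S becomes Y' → T S Y'
Add Y' → ε

Productions for other non-terminals are unchanged:
  T → id e
  S → + T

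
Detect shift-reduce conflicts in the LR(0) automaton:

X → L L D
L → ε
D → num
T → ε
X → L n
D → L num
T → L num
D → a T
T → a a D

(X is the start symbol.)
Yes — I1: [L → .] vs [X → L . n]; I3: [L → .] vs [D → . a T]; I7: [L → .] vs [T → . a a D]; I12: [L → .] vs [D → . a T]

A shift-reduce conflict occurs when an LR(0) state has both:
  - a complete (reduce) item [A → α .] (dot at the end), and
  - a shift item [B → β . c γ] (dot before a terminal).

Augment with X' → X and build the canonical LR(0) collection (I0 = CLOSURE({[X' → . X]}), then GOTO on every symbol after a dot until no new states appear). It has 16 states:
  I0: { [L → .], [X → . L L D], [X → . L n], [X' → . X] }  — reduce
  I1: { [L → .], [X → L . L D], [X → L . n] }  — shift, reduce
  I2: { [X' → X .] }  — accept
  I3: { [D → . L num], [D → . a T], [D → . num], [L → .], [X → L L . D] }  — shift, reduce
  I4: { [X → L n .] }  — reduce
  I5: { [X → L L D .] }  — reduce
  I6: { [D → L . num] }  — shift
  I7: { [D → a . T], [L → .], [T → . L num], [T → . a a D], [T → .] }  — shift, 2 reduces
  I8: { [D → num .] }  — reduce
  I9: { [T → L . num] }  — shift
  I10: { [D → a T .] }  — reduce
  I11: { [T → a . a D] }  — shift
  I12: { [D → . L num], [D → . a T], [D → . num], [L → .], [T → a a . D] }  — shift, reduce
  I13: { [T → a a D .] }  — reduce
  I14: { [T → L num .] }  — reduce
  I15: { [D → L num .] }  — reduce

I1 contains reduce item [L → .] and shift item [X → L . n] — shift-reduce conflict.
I3 contains reduce item [L → .] and shift items [D → . a T], [D → . num] — shift-reduce conflict.
I7 contains reduce items [L → .], [T → .] and shift item [T → . a a D] — shift-reduce conflict.
I12 contains reduce item [L → .] and shift items [D → . a T], [D → . num] — shift-reduce conflict.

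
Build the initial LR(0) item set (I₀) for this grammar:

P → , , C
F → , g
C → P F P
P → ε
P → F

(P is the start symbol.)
{ [F → . , g], [P → . , , C], [P → . F], [P → .], [P' → . P] }

First, augment the grammar with P' → P
I₀ = CLOSURE({ [P' → . P] }):
  [P' → . P] has the dot before P: add [P → . , , C], [P → .], [P → . F]
  [P → . F] has the dot before F: add [F → . , g]
No further items can be added.

I₀ = { [F → . , g], [P → . , , C], [P → . F], [P → .], [P' → . P] }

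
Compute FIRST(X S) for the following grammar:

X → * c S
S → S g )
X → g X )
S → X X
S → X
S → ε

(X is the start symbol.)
{ '*', 'g' }

FIRST sets of the non-terminals involved (from the grammar, by fixed-point iteration):
  FIRST(X) = { '*', 'g' }

To compute FIRST(X S), process the symbols left to right:
Symbol X is a non-terminal. Add FIRST(X) \ {ε} = { '*', 'g' }
X is not nullable (ε ∉ FIRST(X)), so stop here.
FIRST(X S) = { '*', 'g' }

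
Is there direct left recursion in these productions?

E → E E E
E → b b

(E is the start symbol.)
Yes, E is left-recursive

Direct left recursion occurs when N → N α for some non-terminal N (the right-hand side begins with the left-hand side itself).

E → E E E: LEFT RECURSIVE (starts with E)
E → b b: starts with b

The grammar has direct left recursion on: E.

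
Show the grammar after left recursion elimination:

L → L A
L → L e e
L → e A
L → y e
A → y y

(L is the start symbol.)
L is directly left-recursive. The standard transformation for
  A → A α₁ | ... | A α_m | β₁ | ... | β_n
is
  A  → β₁ A' | ... | β_n A'
  A' → α₁ A' | ... | α_m A' | ε

L → e A becomes L → e A L'
L → y e becomes L → y e L'
L → L A becomes L' → A L'
L → L e e becomes L' → e e L'
Add L' → ε

Productions for other non-terminals are unchanged:
  A → y y

Resulting grammar:
L → e A L'
L → y e L'
L' → A L'
L' → e e L'
L' → ε
A → y y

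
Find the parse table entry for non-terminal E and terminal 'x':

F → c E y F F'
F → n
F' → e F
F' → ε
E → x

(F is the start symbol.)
E → x

To find M[E, 'x'], we find productions for E where 'x' is in the predict set (PREDICT(N → α) = (FIRST(α) \ {ε}) ∪ (FOLLOW(N) if α ⇒* ε)).

E → x: PREDICT = { 'x' }
  'x' is in predict set, so this production goes in M[E, 'x']

M[E, 'x'] = E → x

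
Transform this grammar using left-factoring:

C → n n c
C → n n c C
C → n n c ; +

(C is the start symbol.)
C → n n c C'
C' → ε
C' → C
C' → ; +

Left-factoring transforms A → αβ₁ | αβ₂ into A → αA' and A' → β₁ | β₂
(α is the longest common prefix among the alternatives). Repeat until
no nonterminal has two alternatives with a common prefix.

Round 1: C has alternatives sharing prefix 'n n c'. Introduce C': C → n n c C'
  Add: C' → ε
  Add: C' → C
  Add: C' → ; +

No remaining common prefixes — done.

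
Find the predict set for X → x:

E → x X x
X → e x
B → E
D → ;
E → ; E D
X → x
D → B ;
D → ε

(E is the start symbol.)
{ 'x' }

PREDICT(X → x) = (FIRST(RHS) \ {ε}) ∪ (FOLLOW(X) if ε ∈ FIRST(RHS), i.e. RHS ⇒* ε)
FIRST(x) = { 'x' }
ε ∉ FIRST(x), so FOLLOW(X) is not added.
PREDICT(X → x) = { 'x' }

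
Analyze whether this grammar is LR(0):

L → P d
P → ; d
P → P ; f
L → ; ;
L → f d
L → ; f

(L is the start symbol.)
Yes, the grammar is LR(0)

Augment with L' → L and build the canonical LR(0) collection (I0 = CLOSURE({[L' → . L]}), then GOTO on every symbol after a dot until no new states appear). It has 12 states:
  I0: { [L → . ; ;], [L → . ; f], [L → . P d], [L → . f d], [L' → . L], [P → . ; d], [P → . P ; f] }  — shift
  I1: { [L → ; . ;], [L → ; . f], [P → ; . d] }  — shift
  I2: { [L' → L .] }  — accept
  I3: { [L → P . d], [P → P . ; f] }  — shift
  I4: { [L → f . d] }  — shift
  I5: { [L → f d .] }  — reduce
  I6: { [P → P ; . f] }  — shift
  I7: { [L → P d .] }  — reduce
  I8: { [P → P ; f .] }  — reduce
  I9: { [L → ; ; .] }  — reduce
  I10: { [P → ; d .] }  — reduce
  I11: { [L → ; f .] }  — reduce

Every state is either a pure shift/goto state or contains exactly one complete item and nothing to shift — no conflicts. The grammar is LR(0).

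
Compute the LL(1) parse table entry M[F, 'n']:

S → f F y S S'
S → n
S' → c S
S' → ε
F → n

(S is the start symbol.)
F → n

To find M[F, 'n'], we find productions for F where 'n' is in the predict set (PREDICT(N → α) = (FIRST(α) \ {ε}) ∪ (FOLLOW(N) if α ⇒* ε)).

F → n: PREDICT = { 'n' }
  'n' is in predict set, so this production goes in M[F, 'n']

M[F, 'n'] = F → n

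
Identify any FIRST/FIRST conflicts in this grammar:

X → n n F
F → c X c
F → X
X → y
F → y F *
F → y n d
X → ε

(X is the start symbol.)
A FIRST/FIRST conflict occurs when two productions N → α and N → β for the same non-terminal have FIRST(α) ∩ FIRST(β) ≠ ∅ (with ε ∈ FIRST of a nullable right-hand side, so two nullable alternatives also conflict).

FIRST sets of the non-terminals at (or reachable through a nullable prefix from) the front of some alternative:
  FIRST(X) = { 'n', 'y', ε }

Productions for X:
  X → n n F: FIRST = { 'n' }
  X → y: FIRST = { 'y' }
  X → ε: FIRST = { ε }
Productions for F:
  F → c X c: FIRST = { 'c' }
  F → X: FIRST = { 'n', 'y', ε }
  F → y F *: FIRST = { 'y' }
  F → y n d: FIRST = { 'y' }

Conflict for F: F → X and F → y F *
  Overlap: { 'y' }
Conflict for F: F → X and F → y n d
  Overlap: { 'y' }
Conflict for F: F → y F * and F → y n d
  Overlap: { 'y' }

Answer: Yes. F → X / F → y F '*' on { 'y' }; F → X / F → y n d on { 'y' }; F → y F '*' / F → y n d on { 'y' }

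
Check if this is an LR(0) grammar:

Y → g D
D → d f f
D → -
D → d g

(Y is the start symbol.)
A grammar is LR(0) if no state in the canonical LR(0) collection has:
  - both a shift item (dot before a terminal) and a complete item (shift-reduce conflict), or
  - two or more complete items (reduce-reduce conflict; the accept item [Y' → Y .] counts as a complete item here).

Augment with Y' → Y and build the canonical LR(0) collection (I0 = CLOSURE({[Y' → . Y]}), then GOTO on every symbol after a dot until no new states appear). It has 9 states:
  I0: { [Y → . g D], [Y' → . Y] }  — shift
  I1: { [Y' → Y .] }  — accept
  I2: { [D → . -], [D → . d f f], [D → . d g], [Y → g . D] }  — shift
  I3: { [D → - .] }  — reduce
  I4: { [Y → g D .] }  — reduce
  I5: { [D → d . f f], [D → d . g] }  — shift
  I6: { [D → d f . f] }  — shift
  I7: { [D → d g .] }  — reduce
  I8: { [D → d f f .] }  — reduce

Every state is either a pure shift/goto state or contains exactly one complete item and nothing to shift — no conflicts. The grammar is LR(0).

Answer: Yes, the grammar is LR(0)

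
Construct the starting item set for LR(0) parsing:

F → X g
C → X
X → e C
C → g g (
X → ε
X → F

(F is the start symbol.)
{ [F → . X g], [F' → . F], [X → . F], [X → . e C], [X → .] }

First, augment the grammar with F' → F
I₀ = CLOSURE({ [F' → . F] }):
  [F' → . F] has the dot before F: add [F → . X g]
  [F → . X g] has the dot before X: add [X → . e C], [X → .], [X → . F]
No further items can be added.

I₀ = { [F → . X g], [F' → . F], [X → . F], [X → . e C], [X → .] }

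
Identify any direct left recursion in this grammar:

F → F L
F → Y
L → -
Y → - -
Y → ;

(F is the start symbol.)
Yes, F is left-recursive

F → F L: LEFT RECURSIVE (starts with F)
F → Y: starts with Y
L → -: starts with '-'
Y → - -: starts with '-'
Y → ;: starts with ';'

The grammar has direct left recursion on: F.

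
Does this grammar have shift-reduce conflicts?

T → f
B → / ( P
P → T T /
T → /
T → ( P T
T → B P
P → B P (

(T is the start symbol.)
Yes — I2: [T → / .] vs [B → / . ( P]; I11: [T → B P .] vs [P → B P . (]

Augment with T' → T and build the canonical LR(0) collection (I0 = CLOSURE({[T' → . T]}), then GOTO on every symbol after a dot until no new states appear). It has 17 states:
  I0: { [B → . / ( P], [T → . ( P T], [T → . /], [T → . B P], [T → . f], [T' → . T] }  — shift
  I1: { [B → . / ( P], [P → . B P (], [P → . T T /], [T → ( . P T], [T → . ( P T], [T → . /], [T → . B P], [T → . f] }  — shift
  I2: { [B → / . ( P], [T → / .] }  — shift, reduce
  I3: { [B → . / ( P], [P → . B P (], [P → . T T /], [T → . ( P T], [T → . /], [T → . B P], [T → . f], [T → B . P] }  — shift
  I4: { [T' → T .] }  — accept
  I5: { [T → f .] }  — reduce
  I6: { [B → . / ( P], [P → . B P (], [P → . T T /], [P → B . P (], [T → . ( P T], [T → . /], [T → . B P], [T → . f], [T → B . P] }  — shift
  I7: { [T → B P .] }  — reduce
  I8: { [B → . / ( P], [P → T . T /], [T → . ( P T], [T → . /], [T → . B P], [T → . f] }  — shift
  I9: { [P → T T . /] }  — shift
  I10: { [P → T T / .] }  — reduce
  I11: { [P → B P . (], [T → B P .] }  — shift, reduce
  I12: { [P → B P ( .] }  — reduce
  I13: { [B → . / ( P], [B → / ( . P], [P → . B P (], [P → . T T /], [T → . ( P T], [T → . /], [T → . B P], [T → . f] }  — shift
  I14: { [B → / ( P .] }  — reduce
  I15: { [B → . / ( P], [T → ( P . T], [T → . ( P T], [T → . /], [T → . B P], [T → . f] }  — shift
  I16: { [T → ( P T .] }  — reduce

I2 contains reduce item [T → / .] and shift item [B → / . ( P] — shift-reduce conflict.
I11 contains reduce item [T → B P .] and shift item [P → B P . (] — shift-reduce conflict.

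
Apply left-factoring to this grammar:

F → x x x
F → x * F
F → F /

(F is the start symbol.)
F → x F'
F' → x x
F' → * F
F → F /

Left-factoring transforms A → αβ₁ | αβ₂ into A → αA' and A' → β₁ | β₂
(α is the longest common prefix among the alternatives). Repeat until
no nonterminal has two alternatives with a common prefix.

Round 1: F has alternatives sharing prefix 'x'. Introduce F': F → x F'
  Add: F' → x x
  Add: F' → * F

No remaining common prefixes — done.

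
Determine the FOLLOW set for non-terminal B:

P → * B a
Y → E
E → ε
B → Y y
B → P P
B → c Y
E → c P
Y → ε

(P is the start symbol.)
{ 'a' }

To compute FOLLOW(B), find every occurrence of B on a right-hand side N → α B β: add FIRST(β) \ {ε}, and if β is empty or nullable also add FOLLOW(N). Iterate to a fixed point.

In P → * B a: B is followed by a, add FIRST(a) \ {ε} = { 'a' }

Taking the union: FOLLOW(B) = { 'a' }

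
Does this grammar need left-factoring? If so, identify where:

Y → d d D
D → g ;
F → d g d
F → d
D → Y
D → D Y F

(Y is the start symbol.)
Left-factoring is needed when two productions for the same non-terminal
share a common prefix on the right-hand side.

Productions for D:
  D → g ;
  D → Y
  D → D Y F
Productions for F:
  F → d g d
  F → d

Found common prefix 'd' in productions for F

Answer: Yes, F has productions with common prefix 'd'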